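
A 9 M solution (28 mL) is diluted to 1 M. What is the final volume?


C1V1 = C2V2
9 × 28 = 1 × V2
V2 = 252/1 = 252.0 mL

252.0 mL


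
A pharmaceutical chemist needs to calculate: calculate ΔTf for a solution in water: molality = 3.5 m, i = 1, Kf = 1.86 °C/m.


ΔTf = Kf × m × i
= 1.86 × 3.5 × 1
= 6.51 °C

6.51 °C


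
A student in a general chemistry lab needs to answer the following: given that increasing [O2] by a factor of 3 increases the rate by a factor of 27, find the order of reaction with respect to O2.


rate ∝ [O2]^n
3^n = 27 → n = 3
Order in O2: 3

3


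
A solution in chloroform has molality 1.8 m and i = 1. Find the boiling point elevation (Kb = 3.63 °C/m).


ΔTb = Kb × m × i
= 3.63 × 1.8 × 1
= 6.534 °C

6.534 °C


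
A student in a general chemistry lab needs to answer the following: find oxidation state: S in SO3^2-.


x + 3(-2) = -2, so x = +4
Oxidation number: +4

+4


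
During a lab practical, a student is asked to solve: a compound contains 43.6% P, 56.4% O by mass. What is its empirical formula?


Assume 100 g sample. Moles of each element:
  P: 43.6/30.97 = 1.408 mol
  O: 56.4/16.0 = 3.525 mol
Divide by smallest (1.408):
  P: 1.408/1.408 = 1.0
  O: 3.525/1.408 = 2.5
Multiply all ratios by 2 to obtain whole numbers.
Empirical formula: P2O5

P2O5


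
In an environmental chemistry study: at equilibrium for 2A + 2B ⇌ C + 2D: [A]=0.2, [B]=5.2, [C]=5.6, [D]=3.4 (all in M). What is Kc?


Kc = [C][D]^2/([A]^2[B]^2)
= (5.6^1 × 3.4^2)/(0.2^2 × 5.2^2)
= 64.736/1.0816
= 59.85

59.85


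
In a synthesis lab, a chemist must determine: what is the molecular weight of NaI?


M(NaI) = 1×22.99 + 1×126.9
= 22.99 + 126.9
= 149.89 g/mol

149.89 g/mol


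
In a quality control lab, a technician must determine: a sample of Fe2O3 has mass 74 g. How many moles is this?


M(Fe2O3) = 159.7 g/mol
n = mass/M = 74/159.7 = 0.4634 mol

0.4634 mol


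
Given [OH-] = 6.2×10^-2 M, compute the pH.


pOH = -log10([OH-]) = -log10(6.2×10^-2)
= 2 - log10(6.2) = 1.21
pH = 14 - pOH = 14 - 1.21 = 12.79

12.79


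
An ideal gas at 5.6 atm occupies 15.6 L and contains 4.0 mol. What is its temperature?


PV = nRT  (R = 0.08206 L·atm/(mol·K))
T = PV/(nR) = 5.6×15.6/(4.0×0.08206)
= 87.36/0.328240
= 266.15 K

266.15 K


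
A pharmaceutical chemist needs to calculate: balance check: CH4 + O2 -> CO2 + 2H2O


Equation: CH4 + O2 -> CO2 + 2H2O
Check atoms: C: 1=1, H: 4=4, O: 2≠4
Not balanced

No, not balanced


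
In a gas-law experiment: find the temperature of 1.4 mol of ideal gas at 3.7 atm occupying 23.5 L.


PV = nRT  (R = 0.08206 L·atm/(mol·K))
T = PV/(nR) = 3.7×23.5/(1.4×0.08206)
= 86.95/0.114884
= 756.85 K

756.85 K


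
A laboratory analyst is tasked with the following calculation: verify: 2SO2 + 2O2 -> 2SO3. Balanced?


Equation: 2SO2 + 2O2 -> 2SO3
Check atoms: O: 8≠6, S: 2=2
Not balanced

No, not balanced


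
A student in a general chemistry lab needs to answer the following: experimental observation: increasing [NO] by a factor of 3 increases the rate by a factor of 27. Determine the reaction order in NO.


rate ∝ [NO]^n
3^n = 27 → n = 3
Order in NO: 3

3


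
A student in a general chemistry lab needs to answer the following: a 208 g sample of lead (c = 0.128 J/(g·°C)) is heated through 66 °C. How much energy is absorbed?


q = mcΔT = 208 × 0.128 × 66
= 1757.18 J

1757.18 J


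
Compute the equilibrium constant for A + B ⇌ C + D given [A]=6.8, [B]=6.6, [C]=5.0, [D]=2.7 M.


Kc = [C][D]/([A][B])
= (5.0^1 × 2.7^1)/(6.8^1 × 6.6^1)
= 13.5/44.88
= 0.3008

0.3008


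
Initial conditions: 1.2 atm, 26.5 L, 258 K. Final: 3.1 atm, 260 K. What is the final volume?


P1V1/T1 = P2V2/T2
V2 = P1V1T2/(T1P2)
= 1.2×26.5×260/(258×3.1)
= 10.338 L

10.338 L


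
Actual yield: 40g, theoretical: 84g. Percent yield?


% yield = actual/theoretical × 100
= 40/84 × 100
= 47.62%

47.62%


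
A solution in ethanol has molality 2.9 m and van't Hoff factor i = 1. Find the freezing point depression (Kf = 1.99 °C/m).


ΔTf = Kf × m × i
= 1.99 × 2.9 × 1
= 5.771 °C

5.771 °C


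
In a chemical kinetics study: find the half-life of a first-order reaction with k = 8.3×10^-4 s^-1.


t½ = ln2/k = 0.693147/(8.3×10^-4 s^-1)
= 835.1 s

835.1 s


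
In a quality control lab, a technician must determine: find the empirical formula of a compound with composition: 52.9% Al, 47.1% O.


Assume 100 g sample. Moles of each element:
  Al: 52.9/26.98 = 1.961 mol
  O: 47.1/16.0 = 2.944 mol
Divide by smallest (1.961):
  Al: 1.961/1.961 = 1.0
  O: 2.944/1.961 = 1.5
Multiply all ratios by 2 to obtain whole numbers.
Empirical formula: Al2O3

Al2O3


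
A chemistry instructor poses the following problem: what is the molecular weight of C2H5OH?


M(C2H5OH) = 2×12.01 + 6×1.008 + 1×16.0
= 24.02 + 6.05 + 16.0
= 46.07 g/mol

46.07 g/mol


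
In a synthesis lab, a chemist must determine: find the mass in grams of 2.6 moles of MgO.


M(MgO) = 40.31 g/mol
mass = n × M = 2.6 × 40.31 = 104.81 g

104.81 g


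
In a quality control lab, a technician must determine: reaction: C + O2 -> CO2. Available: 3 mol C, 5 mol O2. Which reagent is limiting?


Mole ratio available / coefficient:
  C: 3/1 = 3.000
  O2: 5/1 = 5.000
Smaller ratio is limiting.

C


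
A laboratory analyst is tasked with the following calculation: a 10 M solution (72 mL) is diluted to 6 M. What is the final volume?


C1V1 = C2V2
10 × 72 = 6 × V2
V2 = 720/6 = 120.0 mL

120.0 mL


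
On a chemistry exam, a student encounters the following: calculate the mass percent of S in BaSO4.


M(BaSO4) = 1×137.33 + 1×32.07 + 4×16.0 = 233.40 g/mol
Mass of S = 1 × 32.07 = 32.07 g/mol
% S = 32.07/233.40 × 100 = 13.74%

13.74%


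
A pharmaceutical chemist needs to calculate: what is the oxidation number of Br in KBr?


halide: -1
Oxidation number: -1

-1


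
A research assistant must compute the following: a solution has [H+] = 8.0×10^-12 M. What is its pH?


pH = -log10([H+]) = -log10(8.0×10^-12)
= 12 - log10(8.0)
= 12 - 0.9
= 11.1

11.1


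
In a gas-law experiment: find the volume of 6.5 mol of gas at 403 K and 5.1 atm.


PV = nRT  (R = 0.08206 L·atm/(mol·K))
V = nRT/P = 6.5×0.08206×403/5.1
= 42.148 L

42.148 L


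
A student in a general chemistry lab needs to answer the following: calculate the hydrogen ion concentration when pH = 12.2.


[H+] = 10^(-pH) = 10^(-12.2)
= 6.31×10^-13 M

6.31×10^-13 M


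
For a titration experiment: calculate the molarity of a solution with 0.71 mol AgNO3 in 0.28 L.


M = n/V = 0.71/0.28 = 2.536 mol/L

2.536 M


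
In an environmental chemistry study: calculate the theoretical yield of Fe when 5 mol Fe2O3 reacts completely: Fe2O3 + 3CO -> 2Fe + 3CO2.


Mole ratio Fe:Fe2O3 = 2:1
n(Fe) = 5 × 2/1 = 10.000 mol
mass = 10.000 × 55.85 = 558.5 g

558.5 g


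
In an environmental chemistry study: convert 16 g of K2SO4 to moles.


M(K2SO4) = 174.27 g/mol
n = mass/M = 16/174.27 = 0.0918 mol

0.0918 mol


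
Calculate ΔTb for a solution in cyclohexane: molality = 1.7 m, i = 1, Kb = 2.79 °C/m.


ΔTb = Kb × m × i
= 2.79 × 1.7 × 1
= 4.743 °C

4.743 °C


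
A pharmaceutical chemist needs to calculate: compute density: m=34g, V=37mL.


ρ = mass/volume
= 34/37
= 0.919 g/mL

0.919 g/mL


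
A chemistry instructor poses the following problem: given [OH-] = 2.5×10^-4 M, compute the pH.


pOH = -log10([OH-]) = -log10(2.5×10^-4)
= 4 - log10(2.5) = 3.6
pH = 14 - pOH = 14 - 3.6 = 10.4

10.4


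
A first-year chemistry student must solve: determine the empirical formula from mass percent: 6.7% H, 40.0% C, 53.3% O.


Assume 100 g sample. Moles of each element:
  H: 6.7/1.008 = 6.647 mol
  C: 40.0/12.01 = 3.331 mol
  O: 53.3/16.0 = 3.331 mol
Divide by smallest (3.331):
  H: 6.647/3.331 = 2.0
  C: 3.331/3.331 = 1.0
  O: 3.331/3.331 = 1.0
Empirical formula: CH2O

CH2O


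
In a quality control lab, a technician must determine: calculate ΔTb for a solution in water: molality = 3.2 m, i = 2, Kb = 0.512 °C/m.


ΔTb = Kb × m × i
= 0.512 × 3.2 × 2
= 3.2768 °C

3.2768 °C


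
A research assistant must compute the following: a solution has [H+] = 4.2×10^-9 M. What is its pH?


pH = -log10([H+]) = -log10(4.2×10^-9)
= 9 - log10(4.2)
= 9 - 0.62
= 8.38

8.38


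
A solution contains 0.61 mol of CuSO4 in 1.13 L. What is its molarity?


M = n/V = 0.61/1.13 = 0.540 mol/L

0.540 M


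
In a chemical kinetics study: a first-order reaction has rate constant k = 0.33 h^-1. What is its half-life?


t½ = ln2/k = 0.693147/(0.33 h^-1)
= 2.100 h

2.100 h


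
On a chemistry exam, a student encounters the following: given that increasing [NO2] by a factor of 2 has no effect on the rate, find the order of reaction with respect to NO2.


rate ∝ [NO2]^n
rate ∝ [NO2]^0
Order in NO2: 0

0


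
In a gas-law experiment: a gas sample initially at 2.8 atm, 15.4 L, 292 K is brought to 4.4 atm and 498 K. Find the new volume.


P1V1/T1 = P2V2/T2
V2 = P1V1T2/(T1P2)
= 2.8×15.4×498/(292×4.4)
= 16.714 L

16.714 L


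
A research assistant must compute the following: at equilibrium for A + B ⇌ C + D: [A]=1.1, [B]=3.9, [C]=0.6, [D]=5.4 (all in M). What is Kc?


Kc = [C][D]/([A][B])
= (0.6^1 × 5.4^1)/(1.1^1 × 3.9^1)
= 3.24/4.29
= 0.7552

0.7552


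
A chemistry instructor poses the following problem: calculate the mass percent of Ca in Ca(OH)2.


M(Ca(OH)2) = 1×40.08 + 2×16.0 + 2×1.008 = 74.096 g/mol
Mass of Ca = 1 × 40.08 = 40.08 g/mol
% Ca = 40.08/74.096 × 100 = 54.09%

54.09%


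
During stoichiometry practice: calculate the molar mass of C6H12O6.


M(C6H12O6) = 6×12.01 + 12×1.008 + 6×16.0
= 72.06 + 12.1 + 96.0
= 180.16 g/mol

180.16 g/mol


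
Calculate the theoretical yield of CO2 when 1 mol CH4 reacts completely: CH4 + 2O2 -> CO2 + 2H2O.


Mole ratio CO2:CH4 = 1:1
n(CO2) = 1 × 1/1 = 1.000 mol
mass = 1.000 × 44.01 = 44.01 g

44.01 g


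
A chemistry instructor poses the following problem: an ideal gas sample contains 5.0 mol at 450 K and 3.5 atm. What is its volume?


PV = nRT  (R = 0.08206 L·atm/(mol·K))
V = nRT/P = 5.0×0.08206×450/3.5
= 52.753 L

52.753 L


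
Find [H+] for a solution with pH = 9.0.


[H+] = 10^(-pH) = 10^(-9.0)
= 1.0×10^-9 M

1.0×10^-9 M


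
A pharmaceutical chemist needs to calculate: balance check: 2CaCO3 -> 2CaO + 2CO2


Equation: 2CaCO3 -> 2CaO + 2CO2
Check atoms: C: 2=2, Ca: 2=2, O: 6=6
Balanced

Yes, balanced


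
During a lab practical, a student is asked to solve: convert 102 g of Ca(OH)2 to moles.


M(Ca(OH)2) = 74.1 g/mol
n = mass/M = 102/74.1 = 1.3765 mol

1.3765 mol


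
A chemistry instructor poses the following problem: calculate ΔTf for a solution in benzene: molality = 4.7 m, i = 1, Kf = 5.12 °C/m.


ΔTf = Kf × m × i
= 5.12 × 4.7 × 1
= 24.064 °C

24.064 °C


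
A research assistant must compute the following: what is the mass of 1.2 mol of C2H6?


M(C2H6) = 30.07 g/mol
mass = n × M = 1.2 × 30.07 = 36.08 g

36.08 g


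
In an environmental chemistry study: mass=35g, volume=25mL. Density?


ρ = mass/volume
= 35/25
= 1.4 g/mL

1.4 g/mL


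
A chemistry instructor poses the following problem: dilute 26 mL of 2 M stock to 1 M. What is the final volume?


C1V1 = C2V2
2 × 26 = 1 × V2
V2 = 52/1 = 52.0 mL

52.0 mL


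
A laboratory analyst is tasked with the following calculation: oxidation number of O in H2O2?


Peroxide: O is -1
Oxidation number: -1

-1


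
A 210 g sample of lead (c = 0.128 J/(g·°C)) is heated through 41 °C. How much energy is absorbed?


q = mcΔT = 210 × 0.128 × 41
= 1102.08 J

1102.08 J


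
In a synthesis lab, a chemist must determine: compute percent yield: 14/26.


% yield = actual/theoretical × 100
= 14/26 × 100
= 53.85%

53.85%


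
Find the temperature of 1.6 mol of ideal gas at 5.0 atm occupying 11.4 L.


PV = nRT  (R = 0.08206 L·atm/(mol·K))
T = PV/(nR) = 5.0×11.4/(1.6×0.08206)
= 57.00/0.131296
= 434.13 K

434.13 K


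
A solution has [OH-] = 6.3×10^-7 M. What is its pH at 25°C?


pOH = -log10([OH-]) = -log10(6.3×10^-7)
= 7 - log10(6.3) = 6.2
pH = 14 - pOH = 14 - 6.2 = 7.8

7.8


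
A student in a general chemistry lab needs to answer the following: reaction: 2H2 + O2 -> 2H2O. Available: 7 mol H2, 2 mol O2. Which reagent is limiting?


Mole ratio available / coefficient:
  H2: 7/2 = 3.500
  O2: 2/1 = 2.000
Smaller ratio is limiting.

O2


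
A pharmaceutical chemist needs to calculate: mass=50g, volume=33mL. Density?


ρ = mass/volume
= 50/33
= 1.515 g/mL

1.515 g/mL


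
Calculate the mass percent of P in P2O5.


M(P2O5) = 2×30.97 + 5×16.0 = 141.94 g/mol
Mass of P = 2 × 30.97 = 61.94 g/mol
% P = 61.94/141.94 × 100 = 43.64%

43.64%


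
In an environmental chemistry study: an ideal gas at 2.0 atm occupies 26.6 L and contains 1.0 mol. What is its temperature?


PV = nRT  (R = 0.08206 L·atm/(mol·K))
T = PV/(nR) = 2.0×26.6/(1.0×0.08206)
= 53.20/0.082060
= 648.31 K

648.31 K


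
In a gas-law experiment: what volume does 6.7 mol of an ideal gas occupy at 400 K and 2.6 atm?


PV = nRT  (R = 0.08206 L·atm/(mol·K))
V = nRT/P = 6.7×0.08206×400/2.6
= 84.585 L

84.585 L


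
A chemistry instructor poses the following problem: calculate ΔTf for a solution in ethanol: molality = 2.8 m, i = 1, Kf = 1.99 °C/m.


ΔTf = Kf × m × i
= 1.99 × 2.8 × 1
= 5.572 °C

5.572 °C


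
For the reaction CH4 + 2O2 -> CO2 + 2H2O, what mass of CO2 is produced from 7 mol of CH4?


Mole ratio CO2:CH4 = 1:1
n(CO2) = 7 × 1/1 = 7.000 mol
mass = 7.000 × 44.01 = 308.07 g

308.07 g


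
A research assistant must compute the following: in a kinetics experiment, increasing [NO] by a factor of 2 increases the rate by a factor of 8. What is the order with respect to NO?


rate ∝ [NO]^n
2^n = 8 → n = 3
Order in NO: 3

3


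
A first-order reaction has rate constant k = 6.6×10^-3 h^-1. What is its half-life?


t½ = ln2/k = 0.693147/(6.6×10^-3 h^-1)
= 105.0 h

105.0 h


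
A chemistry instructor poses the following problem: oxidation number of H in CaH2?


H with a metal (hydride): -1
Oxidation number: -1

-1


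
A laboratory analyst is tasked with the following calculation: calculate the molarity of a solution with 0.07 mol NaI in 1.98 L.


M = n/V = 0.07/1.98 = 0.035 mol/L

0.035 M


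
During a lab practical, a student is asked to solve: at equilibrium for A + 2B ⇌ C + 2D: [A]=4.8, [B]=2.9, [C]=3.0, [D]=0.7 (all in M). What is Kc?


Kc = [C][D]^2/([A][B]^2)
= (3.0^1 × 0.7^2)/(4.8^1 × 2.9^2)
= 1.47/40.368
= 0.03641

0.03641


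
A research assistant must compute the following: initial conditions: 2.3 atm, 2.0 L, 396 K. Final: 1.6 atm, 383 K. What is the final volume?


P1V1/T1 = P2V2/T2
V2 = P1V1T2/(T1P2)
= 2.3×2.0×383/(396×1.6)
= 2.781 L

2.781 L


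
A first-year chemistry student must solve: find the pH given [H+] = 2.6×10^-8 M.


pH = -log10([H+]) = -log10(2.6×10^-8)
= 8 - log10(2.6)
= 8 - 0.41
= 7.59

7.59


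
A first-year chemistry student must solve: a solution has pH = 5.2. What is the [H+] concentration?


[H+] = 10^(-pH) = 10^(-5.2)
= 6.31×10^-6 M

6.31×10^-6 M


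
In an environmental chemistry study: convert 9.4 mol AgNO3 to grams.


M(AgNO3) = 169.88 g/mol
mass = n × M = 9.4 × 169.88 = 1596.87 g

1596.87 g


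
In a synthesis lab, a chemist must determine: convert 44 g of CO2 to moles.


M(CO2) = 44.01 g/mol
n = mass/M = 44/44.01 = 0.9998 mol

0.9998 mol


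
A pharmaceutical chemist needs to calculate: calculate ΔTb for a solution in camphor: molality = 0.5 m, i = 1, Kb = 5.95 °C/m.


ΔTb = Kb × m × i
= 5.95 × 0.5 × 1
= 2.975 °C

2.975 °C


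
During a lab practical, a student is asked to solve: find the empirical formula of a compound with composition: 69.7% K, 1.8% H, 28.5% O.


Assume 100 g sample. Moles of each element:
  K: 69.7/39.1 = 1.783 mol
  H: 1.8/1.008 = 1.786 mol
  O: 28.5/16.0 = 1.781 mol
Divide by smallest (1.781):
  K: 1.783/1.781 = 1.0
  H: 1.786/1.781 = 1.0
  O: 1.781/1.781 = 1.0
Empirical formula: KOH

KOH


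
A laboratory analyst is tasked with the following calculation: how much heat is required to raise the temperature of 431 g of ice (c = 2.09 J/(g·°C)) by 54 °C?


q = mcΔT = 431 × 2.09 × 54
= 48642.66 J

48642.66 J


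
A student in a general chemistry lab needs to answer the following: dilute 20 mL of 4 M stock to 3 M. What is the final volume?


C1V1 = C2V2
4 × 20 = 3 × V2
V2 = 80/3 = 26.67 mL

26.67 mL


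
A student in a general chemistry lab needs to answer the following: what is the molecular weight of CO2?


M(CO2) = 1×12.01 + 2×16.0
= 12.01 + 32.0
= 44.01 g/mol

44.01 g/mol


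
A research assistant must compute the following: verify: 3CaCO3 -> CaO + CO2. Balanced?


Equation: 3CaCO3 -> CaO + CO2
Check atoms: C: 3≠1, Ca: 3≠1, O: 9≠3
Not balanced

No, not balanced


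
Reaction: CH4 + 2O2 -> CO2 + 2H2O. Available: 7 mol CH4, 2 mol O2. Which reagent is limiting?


Mole ratio available / coefficient:
  CH4: 7/1 = 7.000
  O2: 2/2 = 1.000
Smaller ratio is limiting.

O2


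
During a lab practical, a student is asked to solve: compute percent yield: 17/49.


% yield = actual/theoretical × 100
= 17/49 × 100
= 34.69%

34.69%


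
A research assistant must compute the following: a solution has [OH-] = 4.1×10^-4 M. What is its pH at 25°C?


pOH = -log10([OH-]) = -log10(4.1×10^-4)
= 4 - log10(4.1) = 3.39
pH = 14 - pOH = 14 - 3.39 = 10.61

10.61


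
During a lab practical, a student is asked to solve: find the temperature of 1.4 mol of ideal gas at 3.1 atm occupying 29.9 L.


PV = nRT  (R = 0.08206 L·atm/(mol·K))
T = PV/(nR) = 3.1×29.9/(1.4×0.08206)
= 92.69/0.114884
= 806.81 K

806.81 K


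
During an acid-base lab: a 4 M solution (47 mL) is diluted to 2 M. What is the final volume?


C1V1 = C2V2
4 × 47 = 2 × V2
V2 = 188/2 = 94.0 mL

94.0 mL


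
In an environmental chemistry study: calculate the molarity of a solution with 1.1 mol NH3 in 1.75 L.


M = n/V = 1.1/1.75 = 0.629 mol/L

0.629 M


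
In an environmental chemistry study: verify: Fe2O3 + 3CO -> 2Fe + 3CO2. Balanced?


Equation: Fe2O3 + 3CO -> 2Fe + 3CO2
Check atoms: C: 3=3, Fe: 2=2, O: 6=6
Balanced

Yes, balanced


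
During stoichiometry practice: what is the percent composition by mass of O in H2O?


M(H2O) = 2×1.008 + 1×16.0 = 18.016 g/mol
Mass of O = 1 × 16.0 = 16.00 g/mol
% O = 16.00/18.016 × 100 = 88.81%

88.81%


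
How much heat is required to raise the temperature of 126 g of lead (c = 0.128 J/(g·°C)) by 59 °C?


q = mcΔT = 126 × 0.128 × 59
= 951.55 J

951.55 J


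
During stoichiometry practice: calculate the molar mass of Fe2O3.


M(Fe2O3) = 2×55.85 + 3×16.0
= 111.7 + 48.0
= 159.7 g/mol

159.7 g/mol


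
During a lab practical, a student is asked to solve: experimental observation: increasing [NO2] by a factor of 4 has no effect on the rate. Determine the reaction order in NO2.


rate ∝ [NO2]^n
rate ∝ [NO2]^0
Order in NO2: 0

0


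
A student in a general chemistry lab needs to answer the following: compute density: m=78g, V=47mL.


ρ = mass/volume
= 78/47
= 1.66 g/mL

1.66 g/mL


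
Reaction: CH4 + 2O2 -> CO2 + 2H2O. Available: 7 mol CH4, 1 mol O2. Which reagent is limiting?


Mole ratio available / coefficient:
  CH4: 7/1 = 7.000
  O2: 1/2 = 0.500
Smaller ratio is limiting.

O2


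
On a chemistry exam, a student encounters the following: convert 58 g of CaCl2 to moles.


M(CaCl2) = 110.98 g/mol
n = mass/M = 58/110.98 = 0.5226 mol

0.5226 mol


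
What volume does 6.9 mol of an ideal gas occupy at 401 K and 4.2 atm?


PV = nRT  (R = 0.08206 L·atm/(mol·K))
V = nRT/P = 6.9×0.08206×401/4.2
= 54.06 L

54.06 L


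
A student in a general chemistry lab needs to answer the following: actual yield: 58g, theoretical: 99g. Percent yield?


% yield = actual/theoretical × 100
= 58/99 × 100
= 58.59%

58.59%


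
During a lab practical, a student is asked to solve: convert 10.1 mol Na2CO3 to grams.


M(Na2CO3) = 105.99 g/mol
mass = n × M = 10.1 × 105.99 = 1070.50 g

1070.50 g


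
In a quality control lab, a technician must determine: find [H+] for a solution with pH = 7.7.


[H+] = 10^(-pH) = 10^(-7.7)
= 2.0×10^-8 M

2.0×10^-8 M


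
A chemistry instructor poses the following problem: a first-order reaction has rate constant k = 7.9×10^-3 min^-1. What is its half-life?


t½ = ln2/k = 0.693147/(7.9×10^-3 min^-1)
= 87.74 min

87.74 min


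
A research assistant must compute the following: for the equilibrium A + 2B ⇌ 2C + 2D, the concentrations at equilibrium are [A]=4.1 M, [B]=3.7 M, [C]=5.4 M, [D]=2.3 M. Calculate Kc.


Kc = [C]^2[D]^2/([A][B]^2)
= (5.4^2 × 2.3^2)/(4.1^1 × 3.7^2)
= 154.2564/56.129
= 2.748

2.748


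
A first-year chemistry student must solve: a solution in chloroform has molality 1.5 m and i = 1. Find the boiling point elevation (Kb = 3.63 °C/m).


ΔTb = Kb × m × i
= 3.63 × 1.5 × 1
= 5.445 °C

5.445 °C


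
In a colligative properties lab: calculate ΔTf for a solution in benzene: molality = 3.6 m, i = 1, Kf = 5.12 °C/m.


ΔTf = Kf × m × i
= 5.12 × 3.6 × 1
= 18.432 °C

18.432 °C


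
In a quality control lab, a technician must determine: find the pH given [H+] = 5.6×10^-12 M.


pH = -log10([H+]) = -log10(5.6×10^-12)
= 12 - log10(5.6)
= 12 - 0.75
= 11.25

11.25


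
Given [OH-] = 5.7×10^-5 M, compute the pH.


pOH = -log10([OH-]) = -log10(5.7×10^-5)
= 5 - log10(5.7) = 4.24
pH = 14 - pOH = 14 - 4.24 = 9.76

9.76


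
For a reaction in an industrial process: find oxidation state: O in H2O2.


Peroxide: O is -1
Oxidation number: -1

-1


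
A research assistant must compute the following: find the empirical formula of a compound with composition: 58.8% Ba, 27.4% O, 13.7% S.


Assume 100 g sample. Moles of each element:
  Ba: 58.8/137.33 = 0.428 mol
  O: 27.4/16.0 = 1.712 mol
  S: 13.7/32.07 = 0.427 mol
Divide by smallest (0.427):
  Ba: 0.428/0.427 = 1.0
  O: 1.712/0.427 = 4.01
  S: 0.427/0.427 = 1.0
Empirical formula: BaSO4

BaSO4


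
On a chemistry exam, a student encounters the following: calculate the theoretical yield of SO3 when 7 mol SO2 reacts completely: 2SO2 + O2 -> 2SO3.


Mole ratio SO3:SO2 = 2:2
n(SO3) = 7 × 2/2 = 7.000 mol
mass = 7.000 × 80.07 = 560.49 g

560.49 g


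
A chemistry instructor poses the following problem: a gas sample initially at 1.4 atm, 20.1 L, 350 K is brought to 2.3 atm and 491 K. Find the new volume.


P1V1/T1 = P2V2/T2
V2 = P1V1T2/(T1P2)
= 1.4×20.1×491/(350×2.3)
= 17.164 L

17.164 L


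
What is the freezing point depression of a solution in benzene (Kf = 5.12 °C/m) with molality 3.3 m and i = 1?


ΔTf = Kf × m × i
= 5.12 × 3.3 × 1
= 16.896 °C

16.896 °C


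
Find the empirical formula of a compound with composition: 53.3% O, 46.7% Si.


Assume 100 g sample. Moles of each element:
  O: 53.3/16.0 = 3.331 mol
  Si: 46.7/28.09 = 1.663 mol
Divide by smallest (1.663):
  O: 3.331/1.663 = 2.0
  Si: 1.663/1.663 = 1.0
Empirical formula: SiO2

SiO2


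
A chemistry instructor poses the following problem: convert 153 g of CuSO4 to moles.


M(CuSO4) = 159.62 g/mol
n = mass/M = 153/159.62 = 0.9585 mol

0.9585 mol


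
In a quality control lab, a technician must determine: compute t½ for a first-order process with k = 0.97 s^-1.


t½ = ln2/k = 0.693147/(0.97 s^-1)
= 0.7146 s

0.7146 s


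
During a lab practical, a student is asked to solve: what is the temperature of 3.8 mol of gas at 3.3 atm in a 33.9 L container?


PV = nRT  (R = 0.08206 L·atm/(mol·K))
T = PV/(nR) = 3.3×33.9/(3.8×0.08206)
= 111.87/0.311828
= 358.76 K

358.76 K


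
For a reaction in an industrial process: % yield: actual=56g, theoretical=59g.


% yield = actual/theoretical × 100
= 56/59 × 100
= 94.92%

94.92%


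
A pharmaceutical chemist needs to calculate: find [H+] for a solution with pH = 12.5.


[H+] = 10^(-pH) = 10^(-12.5)
= 3.16×10^-13 M

3.16×10^-13 M


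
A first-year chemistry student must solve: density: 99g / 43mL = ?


ρ = mass/volume
= 99/43
= 2.302 g/mL

2.302 g/mL


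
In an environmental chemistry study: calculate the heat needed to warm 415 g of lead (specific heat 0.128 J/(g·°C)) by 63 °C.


q = mcΔT = 415 × 0.128 × 63
= 3346.56 J

3346.56 J


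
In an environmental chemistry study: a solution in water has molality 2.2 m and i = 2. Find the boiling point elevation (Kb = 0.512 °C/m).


ΔTb = Kb × m × i
= 0.512 × 2.2 × 2
= 2.2528 °C

2.2528 °C


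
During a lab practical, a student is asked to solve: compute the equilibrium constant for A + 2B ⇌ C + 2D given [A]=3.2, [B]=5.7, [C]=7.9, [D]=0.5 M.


Kc = [C][D]^2/([A][B]^2)
= (7.9^1 × 0.5^2)/(3.2^1 × 5.7^2)
= 1.975/103.968
= 0.01900

0.01900


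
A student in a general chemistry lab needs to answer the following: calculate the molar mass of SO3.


M(SO3) = 1×32.07 + 3×16.0
= 32.07 + 48.0
= 80.07 g/mol

80.07 g/mol


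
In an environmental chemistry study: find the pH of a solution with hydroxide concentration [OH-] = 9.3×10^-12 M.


pOH = -log10([OH-]) = -log10(9.3×10^-12)
= 12 - log10(9.3) = 11.03
pH = 14 - pOH = 14 - 11.03 = 2.97

2.97


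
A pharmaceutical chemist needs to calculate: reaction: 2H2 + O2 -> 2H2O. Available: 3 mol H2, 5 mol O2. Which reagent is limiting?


Mole ratio available / coefficient:
  H2: 3/2 = 1.500
  O2: 5/1 = 5.000
Smaller ratio is limiting.

H2


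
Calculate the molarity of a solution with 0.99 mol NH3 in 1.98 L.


M = n/V = 0.99/1.98 = 0.500 mol/L

0.500 M


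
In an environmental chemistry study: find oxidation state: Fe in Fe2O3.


2x + 3(-2) = 0, so x = +3
Oxidation number: +3

+3


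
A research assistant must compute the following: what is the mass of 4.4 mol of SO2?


M(SO2) = 64.07 g/mol
mass = n × M = 4.4 × 64.07 = 281.91 g

281.91 g


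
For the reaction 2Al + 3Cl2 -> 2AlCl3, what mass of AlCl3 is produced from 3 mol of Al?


Mole ratio AlCl3:Al = 2:2
n(AlCl3) = 3 × 2/2 = 3.000 mol
mass = 3.000 × 133.33 = 399.99 g

399.99 g


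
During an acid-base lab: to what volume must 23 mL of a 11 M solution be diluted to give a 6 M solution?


C1V1 = C2V2
11 × 23 = 6 × V2
V2 = 253/6 = 42.17 mL

42.17 mL


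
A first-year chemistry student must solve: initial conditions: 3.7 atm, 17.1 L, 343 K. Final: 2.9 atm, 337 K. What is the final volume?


P1V1/T1 = P2V2/T2
V2 = P1V1T2/(T1P2)
= 3.7×17.1×337/(343×2.9)
= 21.436 L

21.436 L


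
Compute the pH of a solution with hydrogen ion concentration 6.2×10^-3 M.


pH = -log10([H+]) = -log10(6.2×10^-3)
= 3 - log10(6.2)
= 3 - 0.79
= 2.21

2.21


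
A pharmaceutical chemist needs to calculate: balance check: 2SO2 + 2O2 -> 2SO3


Equation: 2SO2 + 2O2 -> 2SO3
Check atoms: O: 8≠6, S: 2=2
Not balanced

No, not balanced


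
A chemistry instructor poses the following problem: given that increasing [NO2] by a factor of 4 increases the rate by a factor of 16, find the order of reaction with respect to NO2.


rate ∝ [NO2]^n
4^n = 16 → n = 2
Order in NO2: 2

2


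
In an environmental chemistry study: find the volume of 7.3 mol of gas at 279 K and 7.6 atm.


PV = nRT  (R = 0.08206 L·atm/(mol·K))
V = nRT/P = 7.3×0.08206×279/7.6
= 21.991 L

21.991 L


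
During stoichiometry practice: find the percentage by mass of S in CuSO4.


M(CuSO4) = 1×63.55 + 1×32.07 + 4×16.0 = 159.62 g/mol
Mass of S = 1 × 32.07 = 32.07 g/mol
% S = 32.07/159.62 × 100 = 20.09%

20.09%


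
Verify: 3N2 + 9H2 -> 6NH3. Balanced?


Equation: 3N2 + 9H2 -> 6NH3
Check atoms: H: 18=18, N: 6=6
Balanced

Yes, balanced


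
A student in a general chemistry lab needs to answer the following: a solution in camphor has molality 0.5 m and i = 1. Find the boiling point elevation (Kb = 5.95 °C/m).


ΔTb = Kb × m × i
= 5.95 × 0.5 × 1
= 2.975 °C

2.975 °C


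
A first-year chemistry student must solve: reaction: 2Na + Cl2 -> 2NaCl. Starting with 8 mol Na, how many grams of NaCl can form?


Mole ratio NaCl:Na = 2:2
n(NaCl) = 8 × 2/2 = 8.000 mol
mass = 8.000 × 58.44 = 467.52 g

467.52 g


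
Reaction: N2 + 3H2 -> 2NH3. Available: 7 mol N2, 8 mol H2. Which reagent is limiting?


Mole ratio available / coefficient:
  N2: 7/1 = 7.000
  H2: 8/3 = 2.667
Smaller ratio is limiting.

H2


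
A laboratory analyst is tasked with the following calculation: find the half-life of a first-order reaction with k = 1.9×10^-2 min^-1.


t½ = ln2/k = 0.693147/(1.9×10^-2 min^-1)
= 36.48 min

36.48 min


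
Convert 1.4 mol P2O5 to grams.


M(P2O5) = 141.94 g/mol
mass = n × M = 1.4 × 141.94 = 198.72 g

198.72 g


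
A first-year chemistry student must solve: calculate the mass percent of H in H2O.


M(H2O) = 2×1.008 + 1×16.0 = 18.016 g/mol
Mass of H = 2 × 1.008 = 2.016 g/mol
% H = 2.016/18.016 × 100 = 11.19%

11.19%


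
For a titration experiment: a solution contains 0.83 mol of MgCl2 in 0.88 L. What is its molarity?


M = n/V = 0.83/0.88 = 0.943 mol/L

0.943 M


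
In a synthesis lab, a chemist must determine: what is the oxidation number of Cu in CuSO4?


Sulfate is -2, so Cu = +2
Oxidation number: +2

+2


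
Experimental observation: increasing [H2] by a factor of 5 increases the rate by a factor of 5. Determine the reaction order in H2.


rate ∝ [H2]^n
5^n = 5 → n = 1
Order in H2: 1

1


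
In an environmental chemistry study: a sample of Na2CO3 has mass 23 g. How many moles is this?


M(Na2CO3) = 105.99 g/mol
n = mass/M = 23/105.99 = 0.217 mol

0.217 mol


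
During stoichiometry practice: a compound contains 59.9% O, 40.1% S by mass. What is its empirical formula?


Assume 100 g sample. Moles of each element:
  O: 59.9/16.0 = 3.744 mol
  S: 40.1/32.07 = 1.25 mol
Divide by smallest (1.25):
  O: 3.744/1.25 = 3.0
  S: 1.25/1.25 = 1.0
Empirical formula: SO3

SO3


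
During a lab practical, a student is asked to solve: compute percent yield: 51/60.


% yield = actual/theoretical × 100
= 51/60 × 100
= 85.0%

85.0%


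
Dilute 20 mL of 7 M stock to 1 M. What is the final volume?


C1V1 = C2V2
7 × 20 = 1 × V2
V2 = 140/1 = 140.0 mL

140.0 mL


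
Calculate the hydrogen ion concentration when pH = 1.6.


[H+] = 10^(-pH) = 10^(-1.6)
= 2.51×10^-2 M

2.51×10^-2 M


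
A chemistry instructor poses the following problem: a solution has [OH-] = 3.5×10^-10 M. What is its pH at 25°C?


pOH = -log10([OH-]) = -log10(3.5×10^-10)
= 10 - log10(3.5) = 9.46
pH = 14 - pOH = 14 - 9.46 = 4.54

4.54


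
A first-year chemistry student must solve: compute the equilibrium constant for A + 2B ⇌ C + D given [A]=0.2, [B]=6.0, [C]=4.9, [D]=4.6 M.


Kc = [C][D]/([A][B]^2)
= (4.9^1 × 4.6^1)/(0.2^1 × 6.0^2)
= 22.54/7.2
= 3.131

3.131


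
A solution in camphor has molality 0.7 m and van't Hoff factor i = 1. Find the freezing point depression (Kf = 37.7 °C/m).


ΔTf = Kf × m × i
= 37.7 × 0.7 × 1
= 26.39 °C

26.39 °C


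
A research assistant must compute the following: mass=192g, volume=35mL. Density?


ρ = mass/volume
= 192/35
= 5.486 g/mL

5.486 g/mL


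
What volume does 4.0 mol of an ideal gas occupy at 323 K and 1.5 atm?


PV = nRT  (R = 0.08206 L·atm/(mol·K))
V = nRT/P = 4.0×0.08206×323/1.5
= 70.681 L

70.681 L


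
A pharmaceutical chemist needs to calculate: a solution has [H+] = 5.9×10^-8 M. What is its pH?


pH = -log10([H+]) = -log10(5.9×10^-8)
= 8 - log10(5.9)
= 8 - 0.77
= 7.23

7.23


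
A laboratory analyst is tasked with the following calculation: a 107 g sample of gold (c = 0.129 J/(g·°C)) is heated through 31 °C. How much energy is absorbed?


q = mcΔT = 107 × 0.129 × 31
= 427.89 J

427.89 J


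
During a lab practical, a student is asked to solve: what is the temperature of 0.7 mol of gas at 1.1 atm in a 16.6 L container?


PV = nRT  (R = 0.08206 L·atm/(mol·K))
T = PV/(nR) = 1.1×16.6/(0.7×0.08206)
= 18.26/0.057442
= 317.89 K

317.89 K


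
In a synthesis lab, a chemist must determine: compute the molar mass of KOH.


M(KOH) = 1×39.1 + 1×16.0 + 1×1.008
= 39.1 + 16.0 + 1.01
= 56.11 g/mol

56.11 g/mol


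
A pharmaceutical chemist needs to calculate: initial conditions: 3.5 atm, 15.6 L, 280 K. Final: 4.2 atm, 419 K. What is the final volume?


P1V1/T1 = P2V2/T2
V2 = P1V1T2/(T1P2)
= 3.5×15.6×419/(280×4.2)
= 19.454 L

19.454 L


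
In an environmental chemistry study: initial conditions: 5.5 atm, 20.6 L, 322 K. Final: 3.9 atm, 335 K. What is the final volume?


P1V1/T1 = P2V2/T2
V2 = P1V1T2/(T1P2)
= 5.5×20.6×335/(322×3.9)
= 30.224 L

30.224 L


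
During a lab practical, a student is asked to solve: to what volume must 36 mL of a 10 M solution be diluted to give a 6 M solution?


C1V1 = C2V2
10 × 36 = 6 × V2
V2 = 360/6 = 60.0 mL

60.0 mL


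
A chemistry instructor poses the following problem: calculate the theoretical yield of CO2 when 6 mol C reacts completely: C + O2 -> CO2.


Mole ratio CO2:C = 1:1
n(CO2) = 6 × 1/1 = 6.000 mol
mass = 6.000 × 44.01 = 264.06 g

264.06 g


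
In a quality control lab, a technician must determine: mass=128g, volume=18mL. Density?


ρ = mass/volume
= 128/18
= 7.111 g/mL

7.111 g/mL


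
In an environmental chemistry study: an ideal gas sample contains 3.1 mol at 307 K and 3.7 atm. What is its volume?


PV = nRT  (R = 0.08206 L·atm/(mol·K))
V = nRT/P = 3.1×0.08206×307/3.7
= 21.107 L

21.107 L


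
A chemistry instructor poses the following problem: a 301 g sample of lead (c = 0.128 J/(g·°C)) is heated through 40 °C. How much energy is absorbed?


q = mcΔT = 301 × 0.128 × 40
= 1541.12 J

1541.12 J


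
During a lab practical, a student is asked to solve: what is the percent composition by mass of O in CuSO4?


M(CuSO4) = 1×63.55 + 1×32.07 + 4×16.0 = 159.62 g/mol
Mass of O = 4 × 16.0 = 64.00 g/mol
% O = 64.00/159.62 × 100 = 40.10%

40.10%


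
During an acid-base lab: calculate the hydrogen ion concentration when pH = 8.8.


[H+] = 10^(-pH) = 10^(-8.8)
= 1.58×10^-9 M

1.58×10^-9 M


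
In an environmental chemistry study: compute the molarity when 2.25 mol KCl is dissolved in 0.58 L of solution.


M = n/V = 2.25/0.58 = 3.879 mol/L

3.879 M


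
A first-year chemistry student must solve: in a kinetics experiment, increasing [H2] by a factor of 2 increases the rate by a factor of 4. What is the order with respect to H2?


rate ∝ [H2]^n
2^n = 4 → n = 2
Order in H2: 2

2


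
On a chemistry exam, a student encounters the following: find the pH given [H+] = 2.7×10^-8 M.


pH = -log10([H+]) = -log10(2.7×10^-8)
= 8 - log10(2.7)
= 8 - 0.43
= 7.57

7.57


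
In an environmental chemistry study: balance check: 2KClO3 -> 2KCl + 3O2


Equation: 2KClO3 -> 2KCl + 3O2
Check atoms: Cl: 2=2, K: 2=2, O: 6=6
Balanced

Yes, balanced


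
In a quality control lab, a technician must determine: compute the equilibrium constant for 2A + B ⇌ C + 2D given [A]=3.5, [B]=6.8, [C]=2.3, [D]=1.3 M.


Kc = [C][D]^2/([A]^2[B])
= (2.3^1 × 1.3^2)/(3.5^2 × 6.8^1)
= 3.887/83.3
= 0.04666

0.04666


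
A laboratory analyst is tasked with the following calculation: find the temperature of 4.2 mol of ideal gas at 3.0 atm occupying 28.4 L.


PV = nRT  (R = 0.08206 L·atm/(mol·K))
T = PV/(nR) = 3.0×28.4/(4.2×0.08206)
= 85.20/0.344652
= 247.21 K

247.21 K


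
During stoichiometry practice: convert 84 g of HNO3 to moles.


M(HNO3) = 63.02 g/mol
n = mass/M = 84/63.02 = 1.3329 mol

1.3329 mol


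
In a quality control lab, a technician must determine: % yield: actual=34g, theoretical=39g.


% yield = actual/theoretical × 100
= 34/39 × 100
= 87.18%

87.18%


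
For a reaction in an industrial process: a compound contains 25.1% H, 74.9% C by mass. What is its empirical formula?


Assume 100 g sample. Moles of each element:
  H: 25.1/1.008 = 24.901 mol
  C: 74.9/12.01 = 6.236 mol
Divide by smallest (6.236):
  H: 24.901/6.236 = 3.99
  C: 6.236/6.236 = 1.0
Empirical formula: CH4

CH4


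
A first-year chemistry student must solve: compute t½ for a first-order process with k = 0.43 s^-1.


t½ = ln2/k = 0.693147/(0.43 s^-1)
= 1.612 s

1.612 s


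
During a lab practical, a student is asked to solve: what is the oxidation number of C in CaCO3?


(+2) + x + 3(-2) = 0, so x = +4
Oxidation number: +4

+4


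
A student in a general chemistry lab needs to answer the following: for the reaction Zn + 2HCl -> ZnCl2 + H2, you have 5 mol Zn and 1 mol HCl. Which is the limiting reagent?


Mole ratio available / coefficient:
  Zn: 5/1 = 5.000
  HCl: 1/2 = 0.500
Smaller ratio is limiting.

HCl


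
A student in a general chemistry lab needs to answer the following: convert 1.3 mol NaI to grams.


M(NaI) = 149.89 g/mol
mass = n × M = 1.3 × 149.89 = 194.86 g

194.86 g


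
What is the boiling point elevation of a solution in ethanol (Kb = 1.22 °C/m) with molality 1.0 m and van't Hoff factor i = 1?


ΔTb = Kb × m × i
= 1.22 × 1.0 × 1
= 1.22 °C

1.22 °C


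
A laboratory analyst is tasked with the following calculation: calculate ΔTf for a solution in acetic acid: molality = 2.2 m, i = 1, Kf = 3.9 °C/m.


ΔTf = Kf × m × i
= 3.9 × 2.2 × 1
= 8.58 °C

8.58 °C


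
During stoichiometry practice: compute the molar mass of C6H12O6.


M(C6H12O6) = 6×12.01 + 12×1.008 + 6×16.0
= 72.06 + 12.1 + 96.0
= 180.16 g/mol

180.16 g/mol


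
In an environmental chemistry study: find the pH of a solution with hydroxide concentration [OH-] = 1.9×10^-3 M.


pOH = -log10([OH-]) = -log10(1.9×10^-3)
= 3 - log10(1.9) = 2.72
pH = 14 - pOH = 14 - 2.72 = 11.28

11.28


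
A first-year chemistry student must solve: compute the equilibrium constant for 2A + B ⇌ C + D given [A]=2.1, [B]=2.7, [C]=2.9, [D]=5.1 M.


Kc = [C][D]/([A]^2[B])
= (2.9^1 × 5.1^1)/(2.1^2 × 2.7^1)
= 14.79/11.907
= 1.242

1.242


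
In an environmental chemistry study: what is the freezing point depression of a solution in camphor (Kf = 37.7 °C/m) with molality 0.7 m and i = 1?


ΔTf = Kf × m × i
= 37.7 × 0.7 × 1
= 26.39 °C

26.39 °C


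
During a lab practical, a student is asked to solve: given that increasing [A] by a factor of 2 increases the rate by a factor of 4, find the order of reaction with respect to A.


rate ∝ [A]^n
2^n = 4 → n = 2
Order in A: 2

2


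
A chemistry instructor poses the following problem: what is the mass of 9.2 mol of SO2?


M(SO2) = 64.07 g/mol
mass = n × M = 9.2 × 64.07 = 589.44 g

589.44 g


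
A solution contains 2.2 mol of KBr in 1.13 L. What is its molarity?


M = n/V = 2.2/1.13 = 1.947 mol/L

1.947 M


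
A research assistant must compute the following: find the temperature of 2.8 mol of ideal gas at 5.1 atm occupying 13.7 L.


PV = nRT  (R = 0.08206 L·atm/(mol·K))
T = PV/(nR) = 5.1×13.7/(2.8×0.08206)
= 69.87/0.229768
= 304.09 K

304.09 K


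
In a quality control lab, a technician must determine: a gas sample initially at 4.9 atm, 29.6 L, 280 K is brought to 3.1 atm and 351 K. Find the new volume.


P1V1/T1 = P2V2/T2
V2 = P1V1T2/(T1P2)
= 4.9×29.6×351/(280×3.1)
= 58.651 L

58.651 L


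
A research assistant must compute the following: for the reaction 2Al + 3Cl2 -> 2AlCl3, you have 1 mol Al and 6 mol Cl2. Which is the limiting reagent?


Mole ratio available / coefficient:
  Al: 1/2 = 0.500
  Cl2: 6/3 = 2.000
Smaller ratio is limiting.

Al
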